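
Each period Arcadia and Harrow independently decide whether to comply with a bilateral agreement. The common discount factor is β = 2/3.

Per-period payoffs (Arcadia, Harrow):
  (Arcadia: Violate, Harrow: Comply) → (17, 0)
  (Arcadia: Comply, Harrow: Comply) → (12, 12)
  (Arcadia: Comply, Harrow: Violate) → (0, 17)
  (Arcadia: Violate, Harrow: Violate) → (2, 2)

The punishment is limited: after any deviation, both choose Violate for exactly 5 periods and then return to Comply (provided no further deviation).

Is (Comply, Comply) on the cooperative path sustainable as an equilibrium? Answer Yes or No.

Yes

A one-shot deviation gives 17 now, then 2 for 5 periods, then back to 12.
Gain from deviating: (17−12) today; loss: (12−2) in each of the next 5 periods.
No-deviation condition: (12−2)(β+…+β^5) ≥ 17−12, i.e. β+…+β^5 ≥ 1/2.
At β = 2/3: β+…+β^5 = 1.7366 ≥ 0.5000.
So cooperation is sustainable.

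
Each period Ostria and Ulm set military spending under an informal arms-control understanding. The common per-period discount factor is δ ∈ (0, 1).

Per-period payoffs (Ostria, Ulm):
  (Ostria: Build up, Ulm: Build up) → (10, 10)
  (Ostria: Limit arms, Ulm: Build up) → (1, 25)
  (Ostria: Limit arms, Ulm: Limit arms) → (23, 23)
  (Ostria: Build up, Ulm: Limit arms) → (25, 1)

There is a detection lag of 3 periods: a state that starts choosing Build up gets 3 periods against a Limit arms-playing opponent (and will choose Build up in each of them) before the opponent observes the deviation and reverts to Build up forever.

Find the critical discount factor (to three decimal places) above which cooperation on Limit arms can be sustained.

Deviating for the 3 undetected periods gains 25−23 = 2 per period over cooperation, then loses 23−10 = 13 per period forever once punishment starts.
Gain: 2(1 + δ + … + δ^2); loss: 13·δ^3/(1−δ).
No profitable deviation ⇔ 2(1−δ^3) ≤ 13·δ^3, i.e. δ^3 ≥ 2/(2+13) = 2/15.
Hence δ ≥ (2/15)^(1/3) ≈ 0.511.

0.511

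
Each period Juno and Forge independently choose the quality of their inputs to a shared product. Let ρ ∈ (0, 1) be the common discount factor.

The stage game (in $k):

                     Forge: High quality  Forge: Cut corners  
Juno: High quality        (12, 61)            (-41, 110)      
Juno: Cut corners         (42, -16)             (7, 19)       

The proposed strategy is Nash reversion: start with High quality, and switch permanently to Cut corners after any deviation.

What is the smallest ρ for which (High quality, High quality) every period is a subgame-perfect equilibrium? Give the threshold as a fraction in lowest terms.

Juno's threshold: (42−12)/(42−7) = 6/7.
Forge's threshold: (110−61)/(110−19) = 7/13.
6/7 > 7/13, so Juno binds and ρ* = 6/7.

6/7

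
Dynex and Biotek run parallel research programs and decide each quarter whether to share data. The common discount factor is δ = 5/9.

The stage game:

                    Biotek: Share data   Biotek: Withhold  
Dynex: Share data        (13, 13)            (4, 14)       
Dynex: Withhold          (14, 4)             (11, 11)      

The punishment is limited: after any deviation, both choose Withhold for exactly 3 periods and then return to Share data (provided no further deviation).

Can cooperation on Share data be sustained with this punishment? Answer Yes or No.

Comparing payoff streams over the 4 periods until play realigns: cooperate → 13(1+δ+…+δ^3); deviate → 14 + 11(δ+…+δ^3).
Cooperation is sustained iff (13−11)(δ+…+δ^3) ≥ 14−13.
δ+…+δ^3 = 5/9·(1−(5/9)^3)/(1−5/9) = 1.0357, and (14−13)/(13−11) = 0.5000.
1.0357 ≥ 0.5000, so cooperation is sustainable.

Yes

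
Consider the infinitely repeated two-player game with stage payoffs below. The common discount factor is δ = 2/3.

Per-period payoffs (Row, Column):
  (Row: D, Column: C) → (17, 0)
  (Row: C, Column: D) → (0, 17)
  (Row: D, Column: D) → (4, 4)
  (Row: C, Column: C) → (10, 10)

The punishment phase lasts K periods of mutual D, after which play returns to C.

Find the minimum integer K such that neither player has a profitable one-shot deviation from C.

3

No profitable deviation requires (10−4)(δ+…+δ^K) ≥ 17−10, i.e. δ+…+δ^K ≥ 7/6 ≈ 1.1667.
With δ = 2/3, the partial sums are K=1: 0.6667, K=2: 1.1111, K=3: 1.4074.
K = 3 is the first length at which the sum reaches 1.1667.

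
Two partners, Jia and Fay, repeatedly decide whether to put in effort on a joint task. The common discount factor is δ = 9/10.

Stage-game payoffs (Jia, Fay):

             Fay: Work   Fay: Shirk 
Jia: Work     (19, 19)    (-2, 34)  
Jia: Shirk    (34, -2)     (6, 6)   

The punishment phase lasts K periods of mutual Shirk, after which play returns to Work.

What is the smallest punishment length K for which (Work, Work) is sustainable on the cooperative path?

IC: δ(1−δ^K)/(1−δ) ≥ (34−19)/(19−6) = 15/13.
With δ = 9/10: need 1 − δ^K ≥ 15/13·(1−9/10)/(9/10), i.e. δ^K ≤ 0.8718.
Since (9/10)^1 = 0.9000 and (9/10)^2 = 0.8100, the smallest such K is 2.

2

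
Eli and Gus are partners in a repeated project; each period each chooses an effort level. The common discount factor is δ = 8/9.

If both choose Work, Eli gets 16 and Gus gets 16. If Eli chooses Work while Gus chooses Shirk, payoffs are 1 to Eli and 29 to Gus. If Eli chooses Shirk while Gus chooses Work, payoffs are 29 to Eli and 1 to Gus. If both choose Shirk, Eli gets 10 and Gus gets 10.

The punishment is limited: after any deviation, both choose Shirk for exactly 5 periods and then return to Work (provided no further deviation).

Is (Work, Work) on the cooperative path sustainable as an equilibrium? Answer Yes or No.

Comparing payoff streams over the 6 periods until play realigns: cooperate → 16(1+δ+…+δ^5); deviate → 29 + 10(δ+…+δ^5).
Cooperation is sustained iff (16−10)(δ+…+δ^5) ≥ 29−16.
δ+…+δ^5 = 8/9·(1−(8/9)^5)/(1−8/9) = 3.5606, and (29−16)/(16−10) = 2.1667.
3.5606 ≥ 2.1667, so cooperation is sustainable.

Yes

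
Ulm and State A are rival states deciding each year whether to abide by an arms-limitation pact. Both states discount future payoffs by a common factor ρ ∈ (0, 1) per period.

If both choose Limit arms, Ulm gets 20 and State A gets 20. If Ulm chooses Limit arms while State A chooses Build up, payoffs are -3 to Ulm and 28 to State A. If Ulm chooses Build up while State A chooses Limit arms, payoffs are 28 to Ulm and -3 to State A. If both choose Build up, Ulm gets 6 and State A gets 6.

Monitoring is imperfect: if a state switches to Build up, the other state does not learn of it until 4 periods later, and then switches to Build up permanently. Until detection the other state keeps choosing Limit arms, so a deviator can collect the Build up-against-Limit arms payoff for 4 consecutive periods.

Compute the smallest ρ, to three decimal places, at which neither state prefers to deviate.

0.777

Deviating for the 4 undetected periods gains 28−20 = 8 per period over cooperation, then loses 20−6 = 14 per period forever once punishment starts.
Gain: 8(1 + ρ + … + ρ^3); loss: 14·ρ^4/(1−ρ).
No profitable deviation ⇔ 8(1−ρ^4) ≤ 14·ρ^4, i.e. ρ^4 ≥ 8/(8+14) = 4/11.
Hence ρ ≥ (4/11)^(1/4) ≈ 0.777.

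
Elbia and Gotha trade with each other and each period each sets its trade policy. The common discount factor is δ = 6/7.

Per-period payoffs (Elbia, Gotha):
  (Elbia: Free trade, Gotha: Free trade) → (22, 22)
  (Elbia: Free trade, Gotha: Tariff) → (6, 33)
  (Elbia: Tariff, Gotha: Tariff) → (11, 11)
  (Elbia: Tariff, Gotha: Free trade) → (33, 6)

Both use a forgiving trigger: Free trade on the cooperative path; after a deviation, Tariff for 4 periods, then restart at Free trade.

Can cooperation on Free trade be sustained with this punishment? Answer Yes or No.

A one-shot deviation gives 33 now, then 11 for 4 periods, then back to 22.
Gain from deviating: (33−22) today; loss: (22−11) in each of the next 4 periods.
No-deviation condition: (22−11)(δ+…+δ^4) ≥ 33−22, i.e. δ+…+δ^4 ≥ 1.
At δ = 6/7: δ+…+δ^4 = 2.7613 ≥ 1.0000.
So cooperation is sustainable.

Yes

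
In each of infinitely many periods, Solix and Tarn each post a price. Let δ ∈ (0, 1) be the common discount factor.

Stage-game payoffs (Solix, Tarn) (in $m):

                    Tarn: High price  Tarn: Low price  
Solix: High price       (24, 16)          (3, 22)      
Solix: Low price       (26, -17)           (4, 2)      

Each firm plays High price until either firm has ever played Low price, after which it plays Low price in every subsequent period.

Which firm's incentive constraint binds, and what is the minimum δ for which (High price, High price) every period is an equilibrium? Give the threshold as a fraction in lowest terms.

Solix: cooperation gives 24 each period; deviation gives 26 once then 4 forever.
  24/(1−δ) ≥ 26 + 4δ/(1−δ) ⇒ δ ≥ 2/22 = 1/11.
Tarn: cooperation gives 16 each period; deviation gives 22 once then 2 forever.
  δ ≥ 6/20 = 3/10.
Both must hold, so the binding constraint is Tarn's: δ ≥ 3/10.

Tarn; δ ≥ 3/10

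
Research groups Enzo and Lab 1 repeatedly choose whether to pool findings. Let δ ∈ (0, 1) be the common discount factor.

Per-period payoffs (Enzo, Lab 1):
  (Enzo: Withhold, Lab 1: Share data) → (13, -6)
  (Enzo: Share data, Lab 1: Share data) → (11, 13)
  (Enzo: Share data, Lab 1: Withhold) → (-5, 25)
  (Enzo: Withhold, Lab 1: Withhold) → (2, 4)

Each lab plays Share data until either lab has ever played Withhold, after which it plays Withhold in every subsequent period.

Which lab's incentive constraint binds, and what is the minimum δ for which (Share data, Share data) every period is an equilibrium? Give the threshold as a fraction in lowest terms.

For Enzo: deviation gain 13−11 = 2, per-period punishment loss 11−2 = 9. IC gives δ ≥ 2/11.
For Lab 1: gain 12, loss 9 per period, so δ ≥ 12/21 = 4/7.
The tighter constraint is Lab 1's, so cooperation needs δ ≥ 4/7.

Lab 1; δ ≥ 4/7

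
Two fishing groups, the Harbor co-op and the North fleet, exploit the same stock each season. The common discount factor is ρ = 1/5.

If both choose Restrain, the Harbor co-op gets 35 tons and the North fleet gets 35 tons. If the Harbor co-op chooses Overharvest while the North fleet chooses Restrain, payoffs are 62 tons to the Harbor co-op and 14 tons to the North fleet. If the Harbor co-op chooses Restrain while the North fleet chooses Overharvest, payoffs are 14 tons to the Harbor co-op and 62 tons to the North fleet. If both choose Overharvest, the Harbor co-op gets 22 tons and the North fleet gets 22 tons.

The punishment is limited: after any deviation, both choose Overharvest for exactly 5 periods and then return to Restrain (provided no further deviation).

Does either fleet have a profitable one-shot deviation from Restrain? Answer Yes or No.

Yes

A one-shot deviation gives 62 now, then 22 for 5 periods, then back to 35.
Gain from deviating: (62−35) today; loss: (35−22) in each of the next 5 periods.
No-deviation condition: (35−22)(ρ+…+ρ^5) ≥ 62−35, i.e. ρ+…+ρ^5 ≥ 27/13.
At ρ = 1/5: ρ+…+ρ^5 = 0.2499 < 2.0769.
So cooperation is not sustainable.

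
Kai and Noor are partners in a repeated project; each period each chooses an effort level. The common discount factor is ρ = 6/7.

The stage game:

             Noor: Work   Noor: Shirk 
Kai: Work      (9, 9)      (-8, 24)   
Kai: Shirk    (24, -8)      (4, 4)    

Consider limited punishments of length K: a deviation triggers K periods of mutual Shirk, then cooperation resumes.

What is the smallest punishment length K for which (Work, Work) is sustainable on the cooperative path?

No profitable deviation requires (9−4)(ρ+…+ρ^K) ≥ 24−9, i.e. ρ+…+ρ^K ≥ 3 ≈ 3.0000.
With ρ = 6/7, the partial sums are K=1: 0.8571, K=2: 1.5918, K=3: 2.2216, K=4: 2.7613, K=5: 3.2240.
K = 5 is the first length at which the sum reaches 3.0000.

5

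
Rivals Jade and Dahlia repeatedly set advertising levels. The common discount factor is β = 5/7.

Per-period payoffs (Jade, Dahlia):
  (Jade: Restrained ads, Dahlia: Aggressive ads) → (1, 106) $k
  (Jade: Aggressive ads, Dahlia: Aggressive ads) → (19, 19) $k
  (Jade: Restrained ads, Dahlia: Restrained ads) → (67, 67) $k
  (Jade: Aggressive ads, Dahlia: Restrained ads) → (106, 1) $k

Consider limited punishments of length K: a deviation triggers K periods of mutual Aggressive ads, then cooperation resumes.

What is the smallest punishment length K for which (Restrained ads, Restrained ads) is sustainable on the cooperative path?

2

IC: β(1−β^K)/(1−β) ≥ (106−67)/(67−19) = 13/16.
With β = 5/7: need 1 − β^K ≥ 13/16·(1−5/7)/(5/7), i.e. β^K ≤ 0.6750.
Since (5/7)^1 = 0.7143 and (5/7)^2 = 0.5102, the smallest such K is 2.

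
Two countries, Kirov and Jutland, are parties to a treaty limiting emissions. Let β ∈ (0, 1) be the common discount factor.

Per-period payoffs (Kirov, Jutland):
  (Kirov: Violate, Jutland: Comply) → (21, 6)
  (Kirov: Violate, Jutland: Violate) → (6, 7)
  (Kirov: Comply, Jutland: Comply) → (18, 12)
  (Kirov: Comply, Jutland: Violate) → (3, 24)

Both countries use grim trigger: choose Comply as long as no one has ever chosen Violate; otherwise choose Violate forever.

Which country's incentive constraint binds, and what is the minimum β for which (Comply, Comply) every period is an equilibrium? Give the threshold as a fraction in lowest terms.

Jutland; β ≥ 12/17

Kirov: cooperation gives 18 each period; deviation gives 21 once then 6 forever.
  18/(1−β) ≥ 21 + 6β/(1−β) ⇒ β ≥ 3/15 = 1/5.
Jutland: cooperation gives 12 each period; deviation gives 24 once then 7 forever.
  β ≥ 12/17.
Both must hold, so the binding constraint is Jutland's: β ≥ 12/17.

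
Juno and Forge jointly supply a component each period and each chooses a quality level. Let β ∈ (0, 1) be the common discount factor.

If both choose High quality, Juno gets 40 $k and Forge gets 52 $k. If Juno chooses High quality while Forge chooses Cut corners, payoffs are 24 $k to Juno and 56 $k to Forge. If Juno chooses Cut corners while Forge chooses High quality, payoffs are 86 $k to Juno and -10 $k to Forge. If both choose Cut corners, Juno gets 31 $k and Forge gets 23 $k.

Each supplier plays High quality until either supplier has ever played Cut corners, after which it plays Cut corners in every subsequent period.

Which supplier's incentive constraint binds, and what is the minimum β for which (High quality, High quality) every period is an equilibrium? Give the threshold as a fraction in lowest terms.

Juno's threshold: (86−40)/(86−31) = 46/55.
Forge's threshold: (56−52)/(56−23) = 4/33.
46/55 > 4/33, so Juno binds and β* = 46/55.

Juno; β ≥ 46/55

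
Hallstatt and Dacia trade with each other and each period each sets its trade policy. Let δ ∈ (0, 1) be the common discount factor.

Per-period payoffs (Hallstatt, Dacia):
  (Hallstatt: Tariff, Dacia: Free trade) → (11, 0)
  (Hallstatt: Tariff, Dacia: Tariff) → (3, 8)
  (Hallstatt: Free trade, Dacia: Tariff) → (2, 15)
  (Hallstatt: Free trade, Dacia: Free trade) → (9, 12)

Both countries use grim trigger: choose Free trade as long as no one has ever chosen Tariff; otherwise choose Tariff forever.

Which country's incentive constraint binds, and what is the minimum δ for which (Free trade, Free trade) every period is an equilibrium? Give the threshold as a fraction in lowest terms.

Dacia; δ ≥ 3/7

For Hallstatt: deviation gain 11−9 = 2, per-period punishment loss 9−3 = 6. IC gives δ ≥ 2/8 = 1/4.
For Dacia: gain 3, loss 4 per period, so δ ≥ 3/7.
The tighter constraint is Dacia's, so cooperation needs δ ≥ 3/7.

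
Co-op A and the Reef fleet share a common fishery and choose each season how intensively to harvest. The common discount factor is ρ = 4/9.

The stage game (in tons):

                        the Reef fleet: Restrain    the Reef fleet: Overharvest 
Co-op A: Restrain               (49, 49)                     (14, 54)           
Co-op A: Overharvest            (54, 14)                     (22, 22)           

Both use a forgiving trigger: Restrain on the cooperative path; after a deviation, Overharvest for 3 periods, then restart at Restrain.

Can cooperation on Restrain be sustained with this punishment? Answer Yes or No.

IC: ρ+…+ρ^3 ≥ (54−49)/(49−22) = 5/27.
At ρ = 4/9: partial sum = 0.7298 ≥ 0.1852. Cooperation sustainable.

Yes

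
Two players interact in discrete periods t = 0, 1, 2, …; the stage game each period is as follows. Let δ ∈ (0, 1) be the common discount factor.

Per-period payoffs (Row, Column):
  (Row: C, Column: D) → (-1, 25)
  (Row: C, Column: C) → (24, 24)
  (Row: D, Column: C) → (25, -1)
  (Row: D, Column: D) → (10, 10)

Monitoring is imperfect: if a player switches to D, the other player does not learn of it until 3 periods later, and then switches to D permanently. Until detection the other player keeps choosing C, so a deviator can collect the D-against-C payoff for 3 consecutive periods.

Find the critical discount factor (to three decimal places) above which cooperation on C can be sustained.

Deviating for the 3 undetected periods gains 25−24 = 1 per period over cooperation, then loses 24−10 = 14 per period forever once punishment starts.
Gain: 1(1 + δ + … + δ^2); loss: 14·δ^3/(1−δ).
No profitable deviation ⇔ 1(1−δ^3) ≤ 14·δ^3, i.e. δ^3 ≥ 1/(1+14) = 1/15.
Hence δ ≥ (1/15)^(1/3) ≈ 0.405.

0.405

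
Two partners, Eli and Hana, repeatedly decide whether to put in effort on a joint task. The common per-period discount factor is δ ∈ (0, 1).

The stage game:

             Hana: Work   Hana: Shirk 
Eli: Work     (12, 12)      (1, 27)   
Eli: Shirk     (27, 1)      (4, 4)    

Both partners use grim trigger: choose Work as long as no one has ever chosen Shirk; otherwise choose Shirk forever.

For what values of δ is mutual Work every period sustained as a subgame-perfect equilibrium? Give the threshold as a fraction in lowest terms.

Cooperation forever yields 12 each period: 12/(1−δ).
Deviating yields 27 once, then 4 forever: 27 + 4δ/(1−δ).
No profitable deviation requires 12/(1−δ) ≥ 27 + 4δ/(1−δ).
Multiplying by (1−δ): 12 ≥ 27(1−δ) + 4δ = 27 − 23δ.
So 23δ ≥ 15, i.e. δ ≥ 15/23.

15/23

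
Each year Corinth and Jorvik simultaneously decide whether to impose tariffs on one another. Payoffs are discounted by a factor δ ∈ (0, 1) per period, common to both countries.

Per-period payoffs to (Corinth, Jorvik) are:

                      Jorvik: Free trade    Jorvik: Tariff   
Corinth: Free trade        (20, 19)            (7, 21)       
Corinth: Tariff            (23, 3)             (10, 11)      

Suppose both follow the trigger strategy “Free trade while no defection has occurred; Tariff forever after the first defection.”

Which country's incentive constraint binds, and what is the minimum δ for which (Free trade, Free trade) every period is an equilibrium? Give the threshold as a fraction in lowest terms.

Corinth; δ ≥ 3/13

Corinth's threshold: (23−20)/(23−10) = 3/13.
Jorvik's threshold: (21−19)/(21−11) = 1/5.
3/13 > 1/5, so Corinth binds and δ* = 3/13.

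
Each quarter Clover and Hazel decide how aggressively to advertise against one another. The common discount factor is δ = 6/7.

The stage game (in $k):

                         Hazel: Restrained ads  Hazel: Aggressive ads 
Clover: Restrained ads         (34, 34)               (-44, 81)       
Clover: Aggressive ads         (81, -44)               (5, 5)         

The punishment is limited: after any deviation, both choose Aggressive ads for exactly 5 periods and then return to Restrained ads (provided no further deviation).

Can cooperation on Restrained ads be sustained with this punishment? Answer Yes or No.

A one-shot deviation gives 81 now, then 5 for 5 periods, then back to 34.
Gain from deviating: (81−34) today; loss: (34−5) in each of the next 5 periods.
No-deviation condition: (34−5)(δ+…+δ^5) ≥ 81−34, i.e. δ+…+δ^5 ≥ 47/29.
At δ = 6/7: δ+…+δ^5 = 3.2240 ≥ 1.6207.
So cooperation is sustainable.

Yes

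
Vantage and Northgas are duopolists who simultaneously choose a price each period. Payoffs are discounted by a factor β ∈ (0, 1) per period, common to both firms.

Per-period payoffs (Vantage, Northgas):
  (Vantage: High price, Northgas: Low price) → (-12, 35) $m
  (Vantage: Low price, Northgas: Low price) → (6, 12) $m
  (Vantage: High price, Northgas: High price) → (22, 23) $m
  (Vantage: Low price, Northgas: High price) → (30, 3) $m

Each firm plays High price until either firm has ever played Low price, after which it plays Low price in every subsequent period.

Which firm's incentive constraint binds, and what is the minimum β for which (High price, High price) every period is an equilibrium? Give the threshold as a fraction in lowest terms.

For Vantage: deviation gain 30−22 = 8, per-period punishment loss 22−6 = 16. IC gives β ≥ 8/24 = 1/3.
For Northgas: gain 12, loss 11 per period, so β ≥ 12/23.
The tighter constraint is Northgas's, so cooperation needs β ≥ 12/23.

Northgas; β ≥ 12/23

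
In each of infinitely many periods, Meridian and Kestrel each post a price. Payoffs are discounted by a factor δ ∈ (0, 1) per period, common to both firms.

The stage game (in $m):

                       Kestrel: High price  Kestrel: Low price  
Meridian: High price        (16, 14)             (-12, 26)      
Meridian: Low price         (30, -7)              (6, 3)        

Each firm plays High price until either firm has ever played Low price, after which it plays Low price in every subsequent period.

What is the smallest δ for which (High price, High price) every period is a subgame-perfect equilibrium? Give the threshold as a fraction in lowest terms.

7/12

For Meridian: deviation gain 30−16 = 14, per-period punishment loss 16−6 = 10. IC gives δ ≥ 14/24 = 7/12.
For Kestrel: gain 12, loss 11 per period, so δ ≥ 12/23.
The tighter constraint is Meridian's, so cooperation needs δ ≥ 7/12.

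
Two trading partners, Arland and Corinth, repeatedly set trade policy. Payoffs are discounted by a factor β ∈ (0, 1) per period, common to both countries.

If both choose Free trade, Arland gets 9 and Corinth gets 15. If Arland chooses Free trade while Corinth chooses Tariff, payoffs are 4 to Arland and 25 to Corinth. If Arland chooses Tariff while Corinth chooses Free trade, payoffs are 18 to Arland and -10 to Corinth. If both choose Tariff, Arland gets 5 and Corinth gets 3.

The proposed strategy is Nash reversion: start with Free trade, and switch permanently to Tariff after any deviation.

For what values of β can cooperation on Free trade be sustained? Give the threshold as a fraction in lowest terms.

9/13

For Arland: deviation gain 18−9 = 9, per-period punishment loss 9−5 = 4. IC gives β ≥ 9/13.
For Corinth: gain 10, loss 12 per period, so β ≥ 10/22 = 5/11.
The tighter constraint is Arland's, so cooperation needs β ≥ 9/13.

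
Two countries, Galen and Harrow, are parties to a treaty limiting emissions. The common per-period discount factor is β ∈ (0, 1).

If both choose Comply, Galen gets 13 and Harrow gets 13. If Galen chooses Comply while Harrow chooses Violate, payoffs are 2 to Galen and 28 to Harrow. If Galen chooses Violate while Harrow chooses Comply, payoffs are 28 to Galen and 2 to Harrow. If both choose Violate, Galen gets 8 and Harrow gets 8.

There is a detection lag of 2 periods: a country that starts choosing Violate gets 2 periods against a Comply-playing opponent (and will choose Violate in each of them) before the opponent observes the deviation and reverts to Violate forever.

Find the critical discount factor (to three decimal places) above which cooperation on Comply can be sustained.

0.866

The best deviation is to choose Violate for all 2 undetected periods, earning 28 each, then 8 forever once detected.
Deviation value: 28(1−β^2)/(1−β) + 8β^2/(1−β); cooperation value: 13/(1−β).
IC: 13 ≥ 28(1−β^2) + 8β^2 = 28 − 20β^2.
So β^2 ≥ 15/20 = 3/4, giving β ≥ (3/4)^(1/2) ≈ 0.866.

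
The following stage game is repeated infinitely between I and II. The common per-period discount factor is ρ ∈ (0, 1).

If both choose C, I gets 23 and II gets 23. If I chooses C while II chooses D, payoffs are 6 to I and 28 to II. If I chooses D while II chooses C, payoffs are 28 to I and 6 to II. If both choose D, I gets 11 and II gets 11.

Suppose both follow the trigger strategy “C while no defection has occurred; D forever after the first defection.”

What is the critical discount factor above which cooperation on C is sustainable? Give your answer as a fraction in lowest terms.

5/17

Cooperation forever yields 23 each period: 23/(1−ρ).
Deviating yields 28 once, then 11 forever: 28 + 11ρ/(1−ρ).
No profitable deviation requires 23/(1−ρ) ≥ 28 + 11ρ/(1−ρ).
Multiplying by (1−ρ): 23 ≥ 28(1−ρ) + 11ρ = 28 − 17ρ.
So 17ρ ≥ 5, i.e. ρ ≥ 5/17.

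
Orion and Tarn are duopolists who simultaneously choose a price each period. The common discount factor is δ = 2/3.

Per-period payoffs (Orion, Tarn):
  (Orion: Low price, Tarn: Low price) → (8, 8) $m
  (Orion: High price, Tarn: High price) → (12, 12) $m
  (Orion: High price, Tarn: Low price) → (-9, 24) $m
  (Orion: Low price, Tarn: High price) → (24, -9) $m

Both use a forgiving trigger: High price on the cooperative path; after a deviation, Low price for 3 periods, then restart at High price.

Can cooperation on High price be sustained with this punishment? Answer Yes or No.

No

A one-shot deviation gives 24 now, then 8 for 3 periods, then back to 12.
Gain from deviating: (24−12) today; loss: (12−8) in each of the next 3 periods.
No-deviation condition: (12−8)(δ+…+δ^3) ≥ 24−12, i.e. δ+…+δ^3 ≥ 3.
At δ = 2/3: δ+…+δ^3 = 1.4074 < 3.0000.
So cooperation is not sustainable.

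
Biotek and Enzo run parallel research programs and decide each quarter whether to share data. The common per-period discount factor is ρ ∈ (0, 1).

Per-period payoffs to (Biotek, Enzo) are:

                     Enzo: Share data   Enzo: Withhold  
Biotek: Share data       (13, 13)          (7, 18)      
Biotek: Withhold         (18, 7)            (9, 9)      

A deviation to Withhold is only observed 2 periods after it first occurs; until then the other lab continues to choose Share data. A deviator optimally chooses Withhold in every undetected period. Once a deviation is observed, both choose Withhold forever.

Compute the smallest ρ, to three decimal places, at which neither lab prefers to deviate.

0.745

A deviator earns 18 for 2 periods, then 9 forever; cooperating earns 13 forever. Multiplying the IC by (1−ρ):
13 ≥ 18(1−ρ^2) + 9ρ^2, so 9·ρ^2 ≥ 5 and ρ^2 ≥ 5/9.
ρ ≥ (5/9)^(1/2) ≈ 0.745.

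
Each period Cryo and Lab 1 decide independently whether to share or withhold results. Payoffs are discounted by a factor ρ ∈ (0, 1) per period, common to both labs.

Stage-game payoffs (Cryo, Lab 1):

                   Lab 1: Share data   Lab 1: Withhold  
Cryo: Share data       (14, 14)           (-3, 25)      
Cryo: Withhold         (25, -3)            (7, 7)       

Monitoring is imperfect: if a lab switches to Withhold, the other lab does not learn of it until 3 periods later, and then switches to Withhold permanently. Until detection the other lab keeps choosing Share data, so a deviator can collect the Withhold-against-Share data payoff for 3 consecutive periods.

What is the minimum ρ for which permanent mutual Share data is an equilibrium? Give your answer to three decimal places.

A deviator earns 25 for 3 periods, then 7 forever; cooperating earns 14 forever. Multiplying the IC by (1−ρ):
14 ≥ 25(1−ρ^3) + 7ρ^3, so 18·ρ^3 ≥ 11 and ρ^3 ≥ 11/18.
ρ ≥ (11/18)^(1/3) ≈ 0.849.

0.849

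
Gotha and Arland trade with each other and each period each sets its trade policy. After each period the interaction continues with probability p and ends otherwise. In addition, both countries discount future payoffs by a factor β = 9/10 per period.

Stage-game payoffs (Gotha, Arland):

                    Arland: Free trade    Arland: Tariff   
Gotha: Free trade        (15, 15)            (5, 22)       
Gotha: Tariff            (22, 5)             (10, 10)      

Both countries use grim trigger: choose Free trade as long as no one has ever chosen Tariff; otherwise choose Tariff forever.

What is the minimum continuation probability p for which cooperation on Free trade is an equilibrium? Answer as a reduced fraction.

35/54

Expected continuation weight on next period's payoff is β·p = 9/10·p, which plays the role of the discount factor.
Cooperation requires 9/10·p ≥ (22−15)/(22−10) = 7/12, hence p ≥ 35/54.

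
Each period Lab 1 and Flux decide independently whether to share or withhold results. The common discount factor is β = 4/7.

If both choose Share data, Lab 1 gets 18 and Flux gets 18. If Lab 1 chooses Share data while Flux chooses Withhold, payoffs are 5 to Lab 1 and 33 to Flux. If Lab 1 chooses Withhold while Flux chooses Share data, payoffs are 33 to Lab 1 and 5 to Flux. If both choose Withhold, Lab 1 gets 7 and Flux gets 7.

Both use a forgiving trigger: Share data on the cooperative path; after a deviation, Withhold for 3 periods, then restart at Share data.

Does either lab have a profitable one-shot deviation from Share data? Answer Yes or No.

IC: β+…+β^3 ≥ (33−18)/(18−7) = 15/11.
At β = 4/7: partial sum = 1.0845 < 1.3636. Cooperation not sustainable.

Yes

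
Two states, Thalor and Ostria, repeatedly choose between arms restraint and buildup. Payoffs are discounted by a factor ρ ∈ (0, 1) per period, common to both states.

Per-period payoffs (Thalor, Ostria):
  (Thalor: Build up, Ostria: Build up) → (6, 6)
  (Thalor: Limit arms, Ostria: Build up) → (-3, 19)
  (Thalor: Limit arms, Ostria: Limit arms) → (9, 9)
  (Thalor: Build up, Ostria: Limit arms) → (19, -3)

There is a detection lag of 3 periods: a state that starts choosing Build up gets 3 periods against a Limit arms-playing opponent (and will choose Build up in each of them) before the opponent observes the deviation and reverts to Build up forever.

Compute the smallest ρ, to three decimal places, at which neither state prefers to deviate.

Deviating for the 3 undetected periods gains 19−9 = 10 per period over cooperation, then loses 9−6 = 3 per period forever once punishment starts.
Gain: 10(1 + ρ + … + ρ^2); loss: 3·ρ^3/(1−ρ).
No profitable deviation ⇔ 10(1−ρ^3) ≤ 3·ρ^3, i.e. ρ^3 ≥ 10/(10+3) = 10/13.
Hence ρ ≥ (10/13)^(1/3) ≈ 0.916.

0.916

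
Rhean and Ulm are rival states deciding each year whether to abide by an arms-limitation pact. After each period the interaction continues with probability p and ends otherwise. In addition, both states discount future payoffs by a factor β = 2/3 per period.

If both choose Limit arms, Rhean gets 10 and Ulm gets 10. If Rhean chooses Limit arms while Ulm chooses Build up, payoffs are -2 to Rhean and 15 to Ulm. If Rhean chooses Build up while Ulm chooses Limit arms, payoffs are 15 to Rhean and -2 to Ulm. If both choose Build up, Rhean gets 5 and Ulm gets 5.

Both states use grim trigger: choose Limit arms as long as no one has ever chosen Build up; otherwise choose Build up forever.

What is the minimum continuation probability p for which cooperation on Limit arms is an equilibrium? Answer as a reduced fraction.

3/4

With continuation probability p and discount β, the effective per-period discount factor is βp.
Grim-trigger IC: βp ≥ (15−10)/(15−5) = 1/2.
So p ≥ (1/2)/(2/3) = 3/4.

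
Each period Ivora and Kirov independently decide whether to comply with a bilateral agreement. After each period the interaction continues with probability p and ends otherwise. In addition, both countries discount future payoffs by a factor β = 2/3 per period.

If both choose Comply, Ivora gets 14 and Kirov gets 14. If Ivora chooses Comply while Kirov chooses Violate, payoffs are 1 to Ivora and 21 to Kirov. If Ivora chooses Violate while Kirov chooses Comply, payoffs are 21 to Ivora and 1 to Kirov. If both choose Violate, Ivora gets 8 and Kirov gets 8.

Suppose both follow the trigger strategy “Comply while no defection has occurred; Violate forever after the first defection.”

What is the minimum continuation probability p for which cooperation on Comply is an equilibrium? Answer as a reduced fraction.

Expected continuation weight on next period's payoff is β·p = 2/3·p, which plays the role of the discount factor.
Cooperation requires 2/3·p ≥ (21−14)/(21−8) = 7/13, hence p ≥ 21/26.

21/26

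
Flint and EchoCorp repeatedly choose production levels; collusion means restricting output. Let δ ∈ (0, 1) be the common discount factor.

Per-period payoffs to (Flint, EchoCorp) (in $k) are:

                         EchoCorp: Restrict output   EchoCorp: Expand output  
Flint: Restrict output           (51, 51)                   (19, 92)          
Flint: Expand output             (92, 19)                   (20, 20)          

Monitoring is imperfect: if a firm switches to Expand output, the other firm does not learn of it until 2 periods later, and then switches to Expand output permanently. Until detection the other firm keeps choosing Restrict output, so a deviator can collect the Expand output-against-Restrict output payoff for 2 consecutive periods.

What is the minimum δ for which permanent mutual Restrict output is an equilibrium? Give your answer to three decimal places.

0.755

A deviator earns 92 for 2 periods, then 20 forever; cooperating earns 51 forever. Multiplying the IC by (1−δ):
51 ≥ 92(1−δ^2) + 20δ^2, so 72·δ^2 ≥ 41 and δ^2 ≥ 41/72.
δ ≥ (41/72)^(1/2) ≈ 0.755.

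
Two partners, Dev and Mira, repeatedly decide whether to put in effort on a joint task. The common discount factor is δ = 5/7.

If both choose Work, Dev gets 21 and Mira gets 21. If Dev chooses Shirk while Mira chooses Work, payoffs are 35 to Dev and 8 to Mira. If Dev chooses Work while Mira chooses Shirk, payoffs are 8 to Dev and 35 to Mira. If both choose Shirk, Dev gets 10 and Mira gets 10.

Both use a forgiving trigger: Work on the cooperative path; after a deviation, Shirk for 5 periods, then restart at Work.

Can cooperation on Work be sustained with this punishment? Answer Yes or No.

IC: δ+…+δ^5 ≥ (35−21)/(21−10) = 14/11.
At δ = 5/7: partial sum = 2.0352 ≥ 1.2727. Cooperation sustainable.

Yes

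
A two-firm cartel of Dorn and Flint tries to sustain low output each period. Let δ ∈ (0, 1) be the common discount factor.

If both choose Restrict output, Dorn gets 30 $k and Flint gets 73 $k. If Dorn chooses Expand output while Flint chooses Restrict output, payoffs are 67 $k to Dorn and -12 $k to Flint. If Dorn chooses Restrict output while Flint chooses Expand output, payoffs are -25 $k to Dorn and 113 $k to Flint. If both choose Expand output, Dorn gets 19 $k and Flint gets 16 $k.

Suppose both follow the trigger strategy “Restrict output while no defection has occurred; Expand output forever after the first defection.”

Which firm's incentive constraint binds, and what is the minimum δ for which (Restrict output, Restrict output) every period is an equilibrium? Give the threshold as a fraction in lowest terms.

Dorn: cooperation gives 30 each period; deviation gives 67 once then 19 forever.
  30/(1−δ) ≥ 67 + 19δ/(1−δ) ⇒ δ ≥ 37/48.
Flint: cooperation gives 73 each period; deviation gives 113 once then 16 forever.
  δ ≥ 40/97.
Both must hold, so the binding constraint is Dorn's: δ ≥ 37/48.

Dorn; δ ≥ 37/48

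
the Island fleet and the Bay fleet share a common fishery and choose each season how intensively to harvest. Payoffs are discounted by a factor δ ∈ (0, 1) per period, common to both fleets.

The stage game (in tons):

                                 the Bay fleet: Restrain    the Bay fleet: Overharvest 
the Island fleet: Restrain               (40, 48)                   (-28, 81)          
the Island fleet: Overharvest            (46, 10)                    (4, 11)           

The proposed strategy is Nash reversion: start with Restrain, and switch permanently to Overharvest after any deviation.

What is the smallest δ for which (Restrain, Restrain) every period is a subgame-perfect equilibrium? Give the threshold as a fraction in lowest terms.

For the Island fleet: deviation gain 46−40 = 6, per-period punishment loss 40−4 = 36. IC gives δ ≥ 6/42 = 1/7.
For the Bay fleet: gain 33, loss 37 per period, so δ ≥ 33/70.
The tighter constraint is the Bay fleet's, so cooperation needs δ ≥ 33/70.

33/70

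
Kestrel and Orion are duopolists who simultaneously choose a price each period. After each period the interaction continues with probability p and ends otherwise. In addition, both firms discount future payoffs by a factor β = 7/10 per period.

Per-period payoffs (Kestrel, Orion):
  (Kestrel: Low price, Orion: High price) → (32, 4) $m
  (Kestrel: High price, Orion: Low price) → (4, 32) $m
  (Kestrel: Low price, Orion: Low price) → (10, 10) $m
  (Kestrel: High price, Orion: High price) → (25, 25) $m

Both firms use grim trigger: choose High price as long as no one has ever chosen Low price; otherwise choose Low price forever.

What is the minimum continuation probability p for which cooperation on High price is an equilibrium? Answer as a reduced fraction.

5/11

With continuation probability p and discount β, the effective per-period discount factor is βp.
Grim-trigger IC: βp ≥ (32−25)/(32−10) = 7/22.
So p ≥ (7/22)/(7/10) = 5/11.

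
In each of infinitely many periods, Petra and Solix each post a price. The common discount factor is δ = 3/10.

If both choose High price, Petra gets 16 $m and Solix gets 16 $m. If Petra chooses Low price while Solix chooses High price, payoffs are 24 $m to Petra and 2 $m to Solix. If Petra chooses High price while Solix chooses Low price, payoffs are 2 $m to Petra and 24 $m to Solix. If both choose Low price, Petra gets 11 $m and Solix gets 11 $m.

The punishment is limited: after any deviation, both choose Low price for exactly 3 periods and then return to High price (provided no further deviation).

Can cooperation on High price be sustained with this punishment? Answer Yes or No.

No

Comparing payoff streams over the 4 periods until play realigns: cooperate → 16(1+δ+…+δ^3); deviate → 24 + 11(δ+…+δ^3).
Cooperation is sustained iff (16−11)(δ+…+δ^3) ≥ 24−16.
δ+…+δ^3 = 3/10·(1−(3/10)^3)/(1−3/10) = 0.4170, and (24−16)/(16−11) = 1.6000.
0.4170 < 1.6000, so cooperation is not sustainable.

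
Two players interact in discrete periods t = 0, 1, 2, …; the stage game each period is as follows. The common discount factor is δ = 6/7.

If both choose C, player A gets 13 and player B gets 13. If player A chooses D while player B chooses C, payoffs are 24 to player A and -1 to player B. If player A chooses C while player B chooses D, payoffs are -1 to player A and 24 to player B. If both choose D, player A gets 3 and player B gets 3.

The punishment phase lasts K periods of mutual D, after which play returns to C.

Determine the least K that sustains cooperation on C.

2

No profitable deviation requires (13−3)(δ+…+δ^K) ≥ 24−13, i.e. δ+…+δ^K ≥ 11/10 ≈ 1.1000.
With δ = 6/7, the partial sums are K=1: 0.8571, K=2: 1.5918.
K = 2 is the first length at which the sum reaches 1.1000.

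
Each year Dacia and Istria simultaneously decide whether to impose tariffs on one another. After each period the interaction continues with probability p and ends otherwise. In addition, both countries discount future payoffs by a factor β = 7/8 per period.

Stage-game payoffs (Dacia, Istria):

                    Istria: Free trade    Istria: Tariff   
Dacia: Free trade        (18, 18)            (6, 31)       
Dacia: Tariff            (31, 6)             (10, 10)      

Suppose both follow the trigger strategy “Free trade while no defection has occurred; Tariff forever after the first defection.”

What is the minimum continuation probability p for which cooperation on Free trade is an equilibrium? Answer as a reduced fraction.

104/147

Expected continuation weight on next period's payoff is β·p = 7/8·p, which plays the role of the discount factor.
Cooperation requires 7/8·p ≥ (31−18)/(31−10) = 13/21, hence p ≥ 104/147.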